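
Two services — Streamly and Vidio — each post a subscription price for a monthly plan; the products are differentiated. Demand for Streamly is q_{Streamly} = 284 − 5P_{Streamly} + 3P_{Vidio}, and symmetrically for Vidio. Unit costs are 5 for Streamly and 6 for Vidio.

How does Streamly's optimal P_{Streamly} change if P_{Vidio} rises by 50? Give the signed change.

15

Streamly's profit: π = (P_{Streamly} − 5)(284 − 5P_{Streamly} + 3P_{Vidio}).
∂π/∂P_{Streamly} = 309 − 10P_{Streamly} + 3P_{Vidio} = 0 ⇒ P_{Streamly} = 30.9 + 0.3P_{Vidio}.
The reaction-function slope is 0.3, so a 50-unit rise in P_{Vidio} moves P_{Streamly} by 0.3 × 50 = 15. Streamly's best response rises — the actions are strategic complements.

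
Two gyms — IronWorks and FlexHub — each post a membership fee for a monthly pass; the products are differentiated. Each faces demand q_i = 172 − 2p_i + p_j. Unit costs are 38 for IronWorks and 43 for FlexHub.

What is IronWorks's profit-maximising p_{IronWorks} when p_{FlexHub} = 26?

68.5

IronWorks's profit: π = (p_{IronWorks} − 38)(172 − 2p_{IronWorks} + p_{FlexHub}).
∂π/∂p_{IronWorks} = 248 − 4p_{IronWorks} + p_{FlexHub} = 0 ⇒ p_{IronWorks} = 62 + 0.25p_{FlexHub}.
At p_{FlexHub} = 26: p_{IronWorks} = 62 + 0.25·26 = 68.5.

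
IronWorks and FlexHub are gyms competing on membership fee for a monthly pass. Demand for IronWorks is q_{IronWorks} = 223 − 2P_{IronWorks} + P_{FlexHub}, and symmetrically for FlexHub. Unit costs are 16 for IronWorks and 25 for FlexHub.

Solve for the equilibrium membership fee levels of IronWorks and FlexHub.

86.2, 89.8

IronWorks's profit: π = (P_{IronWorks} − 16)(223 − 2P_{IronWorks} + P_{FlexHub}).
∂π/∂P_{IronWorks} = 255 − 4P_{IronWorks} + P_{FlexHub} = 0 ⇒ P_{IronWorks} = 63.75 + 0.25P_{FlexHub}.
Similarly P_{FlexHub} = 68.25 + 0.25P_{IronWorks}.
Solving the two reaction functions simultaneously: (1 − (0.25)(0.25))P_{IronWorks} = 63.75 + 0.25·68.25, so 0.9375P_{IronWorks} = 80.8125 and P_{IronWorks} = 86.2.
Then P_{FlexHub} = 68.25 + 0.25·86.2 = 89.8.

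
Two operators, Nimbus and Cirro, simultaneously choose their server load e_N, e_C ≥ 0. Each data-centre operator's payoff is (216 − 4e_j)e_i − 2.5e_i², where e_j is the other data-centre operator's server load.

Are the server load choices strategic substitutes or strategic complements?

Nimbus's payoff is (216 − 4e_C)e_N − 2.5e_N².
∂π/∂e_N = 216 − 4e_C − 5e_N = 0, so e_N = 43.2 − 0.8e_C.
The best-response slope de_N/de_C = −0.8 < 0: the reaction function is downward-sloping, so the choices are strategic substitutes.

strategic substitutes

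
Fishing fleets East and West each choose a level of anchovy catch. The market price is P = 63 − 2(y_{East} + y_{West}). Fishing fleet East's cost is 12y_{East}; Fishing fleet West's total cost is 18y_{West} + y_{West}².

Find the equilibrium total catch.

14.7

Fishing fleet East's profit: π = y_{East}(63 − 2(y_{East} + y_{West})) − 12y_{East}.
∂π/∂y_{East} = 51 − 4y_{East} − 2y_{West} = 0, so y_{East} = 12.75 − 0.5y_{West}.
For West: ∂π/∂y_{West} = 45 − 6y_{West} − 2y_{East} = 0 ⇒ y_{West} = 7.5 − (1/3)y_{East}.
Solving the two reaction functions simultaneously: (1 − (−0.5)(−1/3))y_{East} = 12.75 − 0.5·7.5, so (5/6)y_{East} = 9 and y_{East} = 10.8.
Then y_{West} = 7.5 − (1/3)·10.8 = 3.9.
Total catch: 10.8 + 3.9 = 14.7.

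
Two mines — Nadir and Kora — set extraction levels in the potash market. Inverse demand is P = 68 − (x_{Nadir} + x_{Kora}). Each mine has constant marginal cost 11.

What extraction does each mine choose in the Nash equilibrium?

Mine Nadir's profit: π = x_{Nadir}(68 − (x_{Nadir} + x_{Kora})) − 11x_{Nadir}.
∂π/∂x_{Nadir} = 57 − 2x_{Nadir} − x_{Kora} = 0, so x_{Nadir} = 28.5 − 0.5x_{Kora}.
By symmetry x_{Kora} = x_{Nadir}; substituting into the reaction function, 1.5x_{Nadir} = 28.5 and x_{Nadir} = 19.

19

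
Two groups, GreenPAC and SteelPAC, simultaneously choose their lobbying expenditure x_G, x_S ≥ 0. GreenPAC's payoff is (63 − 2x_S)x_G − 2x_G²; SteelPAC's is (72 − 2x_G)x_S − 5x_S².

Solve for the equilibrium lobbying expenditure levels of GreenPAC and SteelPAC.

13.5, 4.5

Expanding GreenPAC's payoff: 63x_G − 2x_Sx_G − 2x_G².
∂π/∂x_G = 63 − 2x_S − 4x_G = 0, so x_G = 15.75 − 0.5x_S.
Likewise for SteelPAC: x_S = 7.2 − 0.2x_G.
Plugging x_S into GreenPAC's best response: x_G = 15.75 − 0.5(7.2 − 0.2x_G) ⇒ 0.9x_G = 12.15, so x_G = 13.5.
Then x_S = 7.2 − 0.2·13.5 = 4.5.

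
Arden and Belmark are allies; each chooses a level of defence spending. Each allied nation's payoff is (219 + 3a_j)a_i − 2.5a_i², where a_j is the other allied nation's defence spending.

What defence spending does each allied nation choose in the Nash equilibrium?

Arden's payoff is (219 + 3a_B)a_A − 2.5a_A².
∂π/∂a_A = 219 + 3a_B − 5a_A = 0, so a_A = 43.8 + 0.6a_B.
Setting a_A = a_B in the reaction function: a_A = 43.8 + 0.6a_A, so a_A = 43.8 / 0.4 = 109.5.

109.5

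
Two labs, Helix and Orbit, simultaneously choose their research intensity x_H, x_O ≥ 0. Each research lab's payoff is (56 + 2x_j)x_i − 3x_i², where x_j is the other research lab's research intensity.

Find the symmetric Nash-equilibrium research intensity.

Helix's payoff is (56 + 2x_O)x_H − 3x_H².
∂π/∂x_H = 56 + 2x_O − 6x_H = 0, so x_H = 28/3 + (1/3)x_O.
Setting x_H = x_O in the reaction function: x_H = 28/3 + (1/3)x_H, so x_H = (28/3) / (2/3) = 14.

14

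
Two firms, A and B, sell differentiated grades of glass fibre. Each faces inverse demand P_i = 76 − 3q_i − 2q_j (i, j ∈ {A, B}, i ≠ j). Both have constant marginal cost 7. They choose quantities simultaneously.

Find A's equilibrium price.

32.875

Firm A's profit: π = q_A(76 − 3q_A − 2q_B) − 7q_A.
∂π/∂q_A = 69 − 6q_A − 2q_B = 0 ⇒ q_A = 11.5 − (1/3)q_B.
The game is symmetric, so in equilibrium q_B = q_A: the reaction function gives (4/3)q_A = 11.5, hence q_A = 8.625.
P_A = 76 − 3·8.625 − 2·8.625 = 32.875.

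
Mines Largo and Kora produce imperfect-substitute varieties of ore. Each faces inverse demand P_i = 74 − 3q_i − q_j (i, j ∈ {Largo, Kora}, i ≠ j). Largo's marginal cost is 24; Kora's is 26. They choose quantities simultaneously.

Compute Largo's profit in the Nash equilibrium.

155.52

Mine Largo's profit: π = q_{Largo}(74 − 3q_{Largo} − q_{Kora}) − 24q_{Largo}.
∂π/∂q_{Largo} = 50 − 6q_{Largo} − q_{Kora} = 0 ⇒ q_{Largo} = 25/3 − (1/6)q_{Kora}.
Similarly q_{Kora} = 8 − (1/6)q_{Largo}.
Solving the two reaction functions simultaneously: (1 − (−1/6)(−1/6))q_{Largo} = 25/3 − (1/6)·8, so (35/36)q_{Largo} = 7 and q_{Largo} = 7.2.
Then q_{Kora} = 8 − (1/6)·7.2 = 6.8.
P_{Largo} = 74 − 3·7.2 − 6.8 = 45.6.
Profit = (45.6 − 24)·7.2 = 155.52.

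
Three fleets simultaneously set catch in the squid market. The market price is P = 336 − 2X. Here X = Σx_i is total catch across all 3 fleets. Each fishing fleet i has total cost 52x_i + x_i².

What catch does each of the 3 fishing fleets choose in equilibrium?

28.4

A representative fishing fleet's profit is π_i = x_i(336 − 2X) − 52x_i − x_i², with X = x_i + Σ_{j≠i} x_j.
First-order condition: 284 − 6x_i − 2Σ_{j≠i} x_j = 0.
With identical fishing fleets, set every x_j = x: then 284 − 6x − 4x = 0, i.e. x = 284/10 = 28.4.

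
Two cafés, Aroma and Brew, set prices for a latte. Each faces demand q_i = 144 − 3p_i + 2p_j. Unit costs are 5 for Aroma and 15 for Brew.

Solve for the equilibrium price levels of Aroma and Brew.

Aroma's profit: π = (p_{Aroma} − 5)(144 − 3p_{Aroma} + 2p_{Brew}).
∂π/∂p_{Aroma} = 159 − 6p_{Aroma} + 2p_{Brew} = 0 ⇒ p_{Aroma} = 26.5 + (1/3)p_{Brew}.
Similarly p_{Brew} = 31.5 + (1/3)p_{Aroma}.
Plugging p_{Brew} into Aroma's best response: p_{Aroma} = 26.5 + (1/3)(31.5 + (1/3)p_{Aroma}) ⇒ (8/9)p_{Aroma} = 37, so p_{Aroma} = 41.625.
Then p_{Brew} = 31.5 + (1/3)·41.625 = 45.375.

41.625, 45.375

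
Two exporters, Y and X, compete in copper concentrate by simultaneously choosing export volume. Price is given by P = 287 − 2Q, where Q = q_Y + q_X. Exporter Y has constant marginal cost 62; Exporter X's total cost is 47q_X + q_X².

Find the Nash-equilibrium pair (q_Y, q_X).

Exporter Y's profit: π = q_Y(287 − 2(q_Y + q_X)) − 62q_Y.
∂π/∂q_Y = 225 − 4q_Y − 2q_X = 0, so q_Y = 56.25 − 0.5q_X.
For X: ∂π/∂q_X = 240 − 6q_X − 2q_Y = 0 ⇒ q_X = 40 − (1/3)q_Y.
Plugging q_X into Y's best response: q_Y = 56.25 − 0.5(40 − (1/3)q_Y) ⇒ (5/6)q_Y = 36.25, so q_Y = 43.5.
Then q_X = 40 − (1/3)·43.5 = 25.5.

43.5, 25.5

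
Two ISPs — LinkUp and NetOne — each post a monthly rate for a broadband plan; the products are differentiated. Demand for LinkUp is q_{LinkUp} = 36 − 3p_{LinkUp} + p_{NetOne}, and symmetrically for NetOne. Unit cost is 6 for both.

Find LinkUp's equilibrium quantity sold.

LinkUp's profit: π = (p_{LinkUp} − 6)(36 − 3p_{LinkUp} + p_{NetOne}).
∂π/∂p_{LinkUp} = 54 − 6p_{LinkUp} + p_{NetOne} = 0 ⇒ p_{LinkUp} = 9 + (1/6)p_{NetOne}.
The game is symmetric, so in equilibrium p_{NetOne} = p_{LinkUp}: the reaction function gives (5/6)p_{LinkUp} = 9, hence p_{LinkUp} = 10.8.
q_{LinkUp} = 36 − 3·10.8 + 10.8 = 14.4.

14.4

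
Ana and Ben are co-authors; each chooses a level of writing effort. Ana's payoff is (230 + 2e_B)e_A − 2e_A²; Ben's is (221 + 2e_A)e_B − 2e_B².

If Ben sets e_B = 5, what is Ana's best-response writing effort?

60

Expanding Ana's payoff: 230e_A + 2e_Be_A − 2e_A².
∂π/∂e_A = 230 + 2e_B − 4e_A = 0, so e_A = 57.5 + 0.5e_B.
At e_B = 5: e_A = 57.5 + 0.5·5 = 60.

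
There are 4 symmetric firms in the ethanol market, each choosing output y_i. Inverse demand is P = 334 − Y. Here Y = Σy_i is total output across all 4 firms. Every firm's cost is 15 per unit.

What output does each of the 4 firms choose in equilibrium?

63.8

A representative firm's profit is π_i = y_i(334 − Y) − 15y_i, with Y = y_i + Σ_{j≠i} y_j.
First-order condition: 319 − 2y_i − Σ_{j≠i} y_j = 0.
Imposing symmetry (y_j = y for all j) turns Σ_{j≠i} y_j into 3y, so 319 = 5y and y = 63.8.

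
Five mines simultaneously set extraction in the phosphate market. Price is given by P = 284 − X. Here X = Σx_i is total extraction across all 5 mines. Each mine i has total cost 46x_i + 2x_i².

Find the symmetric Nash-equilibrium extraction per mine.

A representative mine's profit is π_i = x_i(284 − X) − 46x_i − 2x_i², with X = x_i + Σ_{j≠i} x_j.
First-order condition: 238 − 6x_i − Σ_{j≠i} x_j = 0.
In a symmetric equilibrium every mine chooses the same x, so Σ_{j≠i} x_j = 4x. The condition becomes 238 − 10x = 0, giving x = 238/10 = 23.8.

23.8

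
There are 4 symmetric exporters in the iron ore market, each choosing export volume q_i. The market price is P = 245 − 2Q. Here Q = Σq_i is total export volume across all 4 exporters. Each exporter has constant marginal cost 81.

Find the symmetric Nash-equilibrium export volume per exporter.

A representative exporter's profit is π_i = q_i(245 − 2Q) − 81q_i, with Q = q_i + Σ_{j≠i} q_j.
First-order condition: 164 − 4q_i − 2Σ_{j≠i} q_j = 0.
With identical exporters, set every q_j = q: then 164 − 4q − 6q = 0, i.e. q = 164/10 = 16.4.

16.4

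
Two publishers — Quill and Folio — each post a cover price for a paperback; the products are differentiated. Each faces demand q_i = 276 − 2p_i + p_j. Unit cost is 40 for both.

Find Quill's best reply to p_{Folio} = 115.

Quill's profit: π = (p_{Quill} − 40)(276 − 2p_{Quill} + p_{Folio}).
∂π/∂p_{Quill} = 356 − 4p_{Quill} + p_{Folio} = 0 ⇒ p_{Quill} = 89 + 0.25p_{Folio}.
At p_{Folio} = 115: p_{Quill} = 89 + 0.25·115 = 117.75.

117.75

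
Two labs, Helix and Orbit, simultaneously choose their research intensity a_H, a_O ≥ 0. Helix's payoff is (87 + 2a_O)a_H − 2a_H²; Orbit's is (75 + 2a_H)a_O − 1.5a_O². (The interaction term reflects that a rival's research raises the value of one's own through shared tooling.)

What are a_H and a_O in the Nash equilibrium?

Expanding Helix's payoff: 87a_H + 2a_Oa_H − 2a_H².
∂π/∂a_H = 87 + 2a_O − 4a_H = 0, so a_H = 21.75 + 0.5a_O.
Likewise for Orbit: a_O = 25 + (2/3)a_H.
Substituting the second reaction function into the first: a_H = 21.75 + 0.5(25 + (2/3)a_H), which gives (2/3)a_H = 34.25 ⇒ a_H = 51.375.
Then a_O = 25 + (2/3)·51.375 = 59.25.

51.375, 59.25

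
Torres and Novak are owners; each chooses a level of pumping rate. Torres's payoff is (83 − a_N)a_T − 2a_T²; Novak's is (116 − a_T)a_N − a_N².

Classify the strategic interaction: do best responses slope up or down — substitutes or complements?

strategic substitutes

Expanding Torres's payoff: 83a_T − a_Na_T − 2a_T².
∂π/∂a_T = 83 − a_N − 4a_T = 0, so a_T = 20.75 − 0.25a_N.
The best-response slope da_T/da_N = −0.25 < 0: the reaction function is downward-sloping, so the choices are strategic substitutes.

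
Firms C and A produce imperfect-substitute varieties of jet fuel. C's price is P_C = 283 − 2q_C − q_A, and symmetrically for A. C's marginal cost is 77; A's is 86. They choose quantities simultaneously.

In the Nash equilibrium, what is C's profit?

3494.48

Firm C's profit: π = q_C(283 − 2q_C − q_A) − 77q_C.
∂π/∂q_C = 206 − 4q_C − q_A = 0 ⇒ q_C = 51.5 − 0.25q_A.
Similarly q_A = 49.25 − 0.25q_C.
Solving the two reaction functions simultaneously: (1 − (−0.25)(−0.25))q_C = 51.5 − 0.25·49.25, so 0.9375q_C = 39.1875 and q_C = 41.8.
Then q_A = 49.25 − 0.25·41.8 = 38.8.
P_C = 283 − 2·41.8 − 38.8 = 160.6.
Profit = (160.6 − 77)·41.8 = 3494.48.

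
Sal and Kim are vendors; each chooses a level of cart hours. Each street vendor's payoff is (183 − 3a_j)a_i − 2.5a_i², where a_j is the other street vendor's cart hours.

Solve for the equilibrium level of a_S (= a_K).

22.875

Sal's payoff is (183 − 3a_K)a_S − 2.5a_S².
∂π/∂a_S = 183 − 3a_K − 5a_S = 0, so a_S = 36.6 − 0.6a_K.
The game is symmetric, so in equilibrium a_K = a_S: the reaction function gives 1.6a_S = 36.6, hence a_S = 22.875.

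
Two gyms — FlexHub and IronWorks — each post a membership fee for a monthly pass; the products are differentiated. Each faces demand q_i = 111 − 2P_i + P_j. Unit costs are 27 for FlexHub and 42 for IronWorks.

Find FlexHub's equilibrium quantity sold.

FlexHub's profit: π = (P_{FlexHub} − 27)(111 − 2P_{FlexHub} + P_{IronWorks}).
∂π/∂P_{FlexHub} = 165 − 4P_{FlexHub} + P_{IronWorks} = 0 ⇒ P_{FlexHub} = 41.25 + 0.25P_{IronWorks}.
Similarly P_{IronWorks} = 48.75 + 0.25P_{FlexHub}.
Plugging P_{IronWorks} into FlexHub's best response: P_{FlexHub} = 41.25 + 0.25(48.75 + 0.25P_{FlexHub}) ⇒ 0.9375P_{FlexHub} = 53.4375, so P_{FlexHub} = 57.
Then P_{IronWorks} = 48.75 + 0.25·57 = 63.
q_{FlexHub} = 111 − 2·57 + 63 = 60.

60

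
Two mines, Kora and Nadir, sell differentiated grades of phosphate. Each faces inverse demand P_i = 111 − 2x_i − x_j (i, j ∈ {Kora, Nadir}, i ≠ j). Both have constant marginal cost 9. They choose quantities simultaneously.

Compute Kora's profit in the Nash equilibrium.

832.32

Mine Kora's profit: π = x_{Kora}(111 − 2x_{Kora} − x_{Nadir}) − 9x_{Kora}.
∂π/∂x_{Kora} = 102 − 4x_{Kora} − x_{Nadir} = 0 ⇒ x_{Kora} = 25.5 − 0.25x_{Nadir}.
Setting x_{Kora} = x_{Nadir} in the reaction function: x_{Kora} = 25.5 − 0.25x_{Kora}, so x_{Kora} = 25.5 / 1.25 = 20.4.
P_{Kora} = 111 − 2·20.4 − 20.4 = 49.8.
Profit = (49.8 − 9)·20.4 = 832.32.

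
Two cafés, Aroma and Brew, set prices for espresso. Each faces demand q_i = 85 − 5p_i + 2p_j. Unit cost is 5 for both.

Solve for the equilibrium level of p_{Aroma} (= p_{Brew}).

Aroma's profit: π = (p_{Aroma} − 5)(85 − 5p_{Aroma} + 2p_{Brew}).
∂π/∂p_{Aroma} = 110 − 10p_{Aroma} + 2p_{Brew} = 0 ⇒ p_{Aroma} = 11 + 0.2p_{Brew}.
The game is symmetric, so in equilibrium p_{Brew} = p_{Aroma}: the reaction function gives 0.8p_{Aroma} = 11, hence p_{Aroma} = 13.75.

13.75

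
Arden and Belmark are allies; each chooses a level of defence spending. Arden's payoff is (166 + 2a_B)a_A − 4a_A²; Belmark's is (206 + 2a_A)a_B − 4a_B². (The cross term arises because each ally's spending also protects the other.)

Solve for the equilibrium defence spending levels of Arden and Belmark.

29, 33

Expanding Arden's payoff: 166a_A + 2a_Ba_A − 4a_A².
∂π/∂a_A = 166 + 2a_B − 8a_A = 0, so a_A = 20.75 + 0.25a_B.
Likewise for Belmark: a_B = 25.75 + 0.25a_A.
Substituting the second reaction function into the first: a_A = 20.75 + 0.25(25.75 + 0.25a_A), which gives 0.9375a_A = 27.1875 ⇒ a_A = 29.
Then a_B = 25.75 + 0.25·29 = 33.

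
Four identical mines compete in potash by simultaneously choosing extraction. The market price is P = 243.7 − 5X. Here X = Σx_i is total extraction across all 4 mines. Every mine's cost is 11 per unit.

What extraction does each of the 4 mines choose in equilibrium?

A representative mine's profit is π_i = x_i(243.7 − 5X) − 11x_i, with X = x_i + Σ_{j≠i} x_j.
First-order condition: 232.7 − 10x_i − 5Σ_{j≠i} x_j = 0.
Imposing symmetry (x_j = x for all j) turns Σ_{j≠i} x_j into 3x, so 232.7 = 25x and x = 9.308.

9.308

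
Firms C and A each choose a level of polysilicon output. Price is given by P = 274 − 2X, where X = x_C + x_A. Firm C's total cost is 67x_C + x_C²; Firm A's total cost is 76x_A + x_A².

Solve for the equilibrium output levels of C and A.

26.4375, 24.1875

Firm C's profit: π = x_C(274 − 2(x_C + x_A)) − 67x_C − x_C².
∂π/∂x_C = 207 − 6x_C − 2x_A = 0, so x_C = 34.5 − (1/3)x_A.
By the same steps for A: x_A = 33 − (1/3)x_C.
Substituting the second reaction function into the first: x_C = 34.5 − (1/3)(33 − (1/3)x_C), which gives (8/9)x_C = 23.5 ⇒ x_C = 26.4375.
Then x_A = 33 − (1/3)·26.4375 = 24.1875.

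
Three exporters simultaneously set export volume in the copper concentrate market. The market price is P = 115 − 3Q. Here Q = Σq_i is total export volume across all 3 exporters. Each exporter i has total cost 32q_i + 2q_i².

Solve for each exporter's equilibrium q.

5.1875

A representative exporter's profit is π_i = q_i(115 − 3Q) − 32q_i − 2q_i², with Q = q_i + Σ_{j≠i} q_j.
First-order condition: 83 − 10q_i − 3Σ_{j≠i} q_j = 0.
Imposing symmetry (q_j = q for all j) turns Σ_{j≠i} q_j into 2q, so 83 = 16q and q = 5.1875.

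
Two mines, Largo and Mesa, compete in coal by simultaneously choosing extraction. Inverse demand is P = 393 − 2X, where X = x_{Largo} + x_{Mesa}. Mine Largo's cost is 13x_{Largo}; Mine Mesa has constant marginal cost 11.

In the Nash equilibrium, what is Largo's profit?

7938

Mine Largo's profit: π = x_{Largo}(393 − 2(x_{Largo} + x_{Mesa})) − 13x_{Largo}.
∂π/∂x_{Largo} = 380 − 4x_{Largo} − 2x_{Mesa} = 0, so x_{Largo} = 95 − 0.5x_{Mesa}.
By the same steps for Mesa: x_{Mesa} = 95.5 − 0.5x_{Largo}.
Plugging x_{Mesa} into Largo's best response: x_{Largo} = 95 − 0.5(95.5 − 0.5x_{Largo}) ⇒ 0.75x_{Largo} = 47.25, so x_{Largo} = 63.
Then x_{Mesa} = 95.5 − 0.5·63 = 64.
Price P = 393 − 2·127 = 139.
Largo's profit: (139 − 13)·63 = 7938.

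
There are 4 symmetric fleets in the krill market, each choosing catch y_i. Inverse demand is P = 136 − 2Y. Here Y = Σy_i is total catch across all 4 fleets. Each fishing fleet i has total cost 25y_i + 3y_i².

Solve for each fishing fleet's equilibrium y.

6.9375

A representative fishing fleet's profit is π_i = y_i(136 − 2Y) − 25y_i − 3y_i², with Y = y_i + Σ_{j≠i} y_j.
First-order condition: 111 − 10y_i − 2Σ_{j≠i} y_j = 0.
In a symmetric equilibrium every fishing fleet chooses the same y, so Σ_{j≠i} y_j = 3y. The condition becomes 111 − 16y = 0, giving y = 111/16 = 6.9375.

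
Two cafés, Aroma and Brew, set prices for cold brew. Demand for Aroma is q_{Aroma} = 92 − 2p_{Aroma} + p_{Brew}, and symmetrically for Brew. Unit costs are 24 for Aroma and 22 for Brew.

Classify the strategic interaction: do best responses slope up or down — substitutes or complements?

Aroma's profit: π = (p_{Aroma} − 24)(92 − 2p_{Aroma} + p_{Brew}).
∂π/∂p_{Aroma} = 140 − 4p_{Aroma} + p_{Brew} = 0 ⇒ p_{Aroma} = 35 + 0.25p_{Brew}.
The best-response slope dp_{Aroma}/dp_{Brew} = 0.25 > 0: the reaction function is upward-sloping, so the choices are strategic complements.

strategic complements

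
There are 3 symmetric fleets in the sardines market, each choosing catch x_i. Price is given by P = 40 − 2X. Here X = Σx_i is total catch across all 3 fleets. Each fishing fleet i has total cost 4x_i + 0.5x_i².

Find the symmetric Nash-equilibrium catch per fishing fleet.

4

A representative fishing fleet's profit is π_i = x_i(40 − 2X) − 4x_i − 0.5x_i², with X = x_i + Σ_{j≠i} x_j.
First-order condition: 36 − 5x_i − 2Σ_{j≠i} x_j = 0.
In a symmetric equilibrium every fishing fleet chooses the same x, so Σ_{j≠i} x_j = 2x. The condition becomes 36 − 9x = 0, giving x = 36/9 = 4.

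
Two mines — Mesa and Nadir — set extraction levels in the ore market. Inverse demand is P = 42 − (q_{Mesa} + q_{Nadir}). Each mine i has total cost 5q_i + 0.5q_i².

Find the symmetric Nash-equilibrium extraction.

Mine Mesa's profit: π = q_{Mesa}(42 − (q_{Mesa} + q_{Nadir})) − 5q_{Mesa} − 0.5q_{Mesa}².
∂π/∂q_{Mesa} = 37 − 3q_{Mesa} − q_{Nadir} = 0, so q_{Mesa} = 37/3 − (1/3)q_{Nadir}.
Setting q_{Mesa} = q_{Nadir} in the reaction function: q_{Mesa} = 37/3 − (1/3)q_{Mesa}, so q_{Mesa} = (37/3) / (4/3) = 9.25.

9.25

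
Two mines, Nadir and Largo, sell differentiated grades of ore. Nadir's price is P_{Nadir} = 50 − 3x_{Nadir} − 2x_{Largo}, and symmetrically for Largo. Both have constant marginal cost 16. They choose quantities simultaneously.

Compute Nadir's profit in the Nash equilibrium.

54.1875

Mine Nadir's profit: π = x_{Nadir}(50 − 3x_{Nadir} − 2x_{Largo}) − 16x_{Nadir}.
∂π/∂x_{Nadir} = 34 − 6x_{Nadir} − 2x_{Largo} = 0 ⇒ x_{Nadir} = 17/3 − (1/3)x_{Largo}.
Setting x_{Nadir} = x_{Largo} in the reaction function: x_{Nadir} = 17/3 − (1/3)x_{Nadir}, so x_{Nadir} = (17/3) / (4/3) = 4.25.
P_{Nadir} = 50 − 3·4.25 − 2·4.25 = 28.75.
Profit = (28.75 − 16)·4.25 = 54.1875.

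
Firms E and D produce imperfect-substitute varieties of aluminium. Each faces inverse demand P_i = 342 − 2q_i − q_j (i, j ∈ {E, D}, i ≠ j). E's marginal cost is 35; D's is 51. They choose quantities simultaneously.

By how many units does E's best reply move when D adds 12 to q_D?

-3

Firm E's profit: π = q_E(342 − 2q_E − q_D) − 35q_E.
∂π/∂q_E = 307 − 4q_E − q_D = 0 ⇒ q_E = 76.75 − 0.25q_D.
The reaction-function slope is −0.25, so a 12-unit rise in q_D moves q_E by −0.25 × 12 = −3. E's best response falls — the actions are strategic substitutes.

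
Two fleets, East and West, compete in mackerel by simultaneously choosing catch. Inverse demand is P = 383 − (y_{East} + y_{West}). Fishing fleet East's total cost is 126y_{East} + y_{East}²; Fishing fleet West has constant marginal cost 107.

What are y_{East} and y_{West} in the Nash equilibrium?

34, 121

Fishing fleet East's profit: π = y_{East}(383 − (y_{East} + y_{West})) − 126y_{East} − y_{East}².
∂π/∂y_{East} = 257 − 4y_{East} − y_{West} = 0, so y_{East} = 64.25 − 0.25y_{West}.
For West: ∂π/∂y_{West} = 276 − 2y_{West} − y_{East} = 0 ⇒ y_{West} = 138 − 0.5y_{East}.
Substituting the second reaction function into the first: y_{East} = 64.25 − 0.25(138 − 0.5y_{East}), which gives 0.875y_{East} = 29.75 ⇒ y_{East} = 34.
Then y_{West} = 138 − 0.5·34 = 121.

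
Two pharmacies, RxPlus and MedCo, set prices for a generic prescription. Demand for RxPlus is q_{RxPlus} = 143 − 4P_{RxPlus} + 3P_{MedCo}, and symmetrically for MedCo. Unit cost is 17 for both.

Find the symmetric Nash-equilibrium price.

RxPlus's profit: π = (P_{RxPlus} − 17)(143 − 4P_{RxPlus} + 3P_{MedCo}).
∂π/∂P_{RxPlus} = 211 − 8P_{RxPlus} + 3P_{MedCo} = 0 ⇒ P_{RxPlus} = 26.375 + 0.375P_{MedCo}.
By symmetry P_{MedCo} = P_{RxPlus}; substituting into the reaction function, 0.625P_{RxPlus} = 26.375 and P_{RxPlus} = 42.2.

42.2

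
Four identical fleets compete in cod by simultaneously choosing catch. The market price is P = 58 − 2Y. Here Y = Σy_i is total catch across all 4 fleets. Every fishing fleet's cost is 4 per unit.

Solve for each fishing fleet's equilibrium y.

5.4

A representative fishing fleet's profit is π_i = y_i(58 − 2Y) − 4y_i, with Y = y_i + Σ_{j≠i} y_j.
First-order condition: 54 − 4y_i − 2Σ_{j≠i} y_j = 0.
With identical fishing fleets, set every y_j = y: then 54 − 4y − 6y = 0, i.e. y = 54/10 = 5.4.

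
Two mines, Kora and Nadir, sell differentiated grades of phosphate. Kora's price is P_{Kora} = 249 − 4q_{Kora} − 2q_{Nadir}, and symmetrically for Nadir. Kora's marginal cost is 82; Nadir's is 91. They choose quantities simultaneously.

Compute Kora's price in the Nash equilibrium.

Mine Kora's profit: π = q_{Kora}(249 − 4q_{Kora} − 2q_{Nadir}) − 82q_{Kora}.
∂π/∂q_{Kora} = 167 − 8q_{Kora} − 2q_{Nadir} = 0 ⇒ q_{Kora} = 20.875 − 0.25q_{Nadir}.
Similarly q_{Nadir} = 19.75 − 0.25q_{Kora}.
Plugging q_{Nadir} into Kora's best response: q_{Kora} = 20.875 − 0.25(19.75 − 0.25q_{Kora}) ⇒ 0.9375q_{Kora} = 15.9375, so q_{Kora} = 17.
Then q_{Nadir} = 19.75 − 0.25·17 = 15.5.
P_{Kora} = 249 − 4·17 − 2·15.5 = 150.

150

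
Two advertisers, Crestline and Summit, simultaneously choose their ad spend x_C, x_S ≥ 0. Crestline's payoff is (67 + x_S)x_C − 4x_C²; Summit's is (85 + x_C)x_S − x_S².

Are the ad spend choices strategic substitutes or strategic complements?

Expanding Crestline's payoff: 67x_C + x_Sx_C − 4x_C².
∂π/∂x_C = 67 + x_S − 8x_C = 0, so x_C = 8.375 + 0.125x_S.
The best-response slope dx_C/dx_S = 0.125 > 0: the reaction function is upward-sloping, so the choices are strategic complements.

strategic complements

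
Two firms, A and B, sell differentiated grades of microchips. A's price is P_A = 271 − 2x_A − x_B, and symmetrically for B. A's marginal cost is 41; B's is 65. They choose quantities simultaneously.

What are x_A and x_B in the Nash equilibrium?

47.6, 39.6

Firm A's profit: π = x_A(271 − 2x_A − x_B) − 41x_A.
∂π/∂x_A = 230 − 4x_A − x_B = 0 ⇒ x_A = 57.5 − 0.25x_B.
Similarly x_B = 51.5 − 0.25x_A.
Substituting the second reaction function into the first: x_A = 57.5 − 0.25(51.5 − 0.25x_A), which gives 0.9375x_A = 44.625 ⇒ x_A = 47.6.
Then x_B = 51.5 − 0.25·47.6 = 39.6.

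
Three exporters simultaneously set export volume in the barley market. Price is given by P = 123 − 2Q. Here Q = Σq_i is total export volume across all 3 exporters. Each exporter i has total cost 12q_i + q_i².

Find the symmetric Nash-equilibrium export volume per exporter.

11.1

A representative exporter's profit is π_i = q_i(123 − 2Q) − 12q_i − q_i², with Q = q_i + Σ_{j≠i} q_j.
First-order condition: 111 − 6q_i − 2Σ_{j≠i} q_j = 0.
In a symmetric equilibrium every exporter chooses the same q, so Σ_{j≠i} q_j = 2q. The condition becomes 111 − 10q = 0, giving q = 111/10 = 11.1.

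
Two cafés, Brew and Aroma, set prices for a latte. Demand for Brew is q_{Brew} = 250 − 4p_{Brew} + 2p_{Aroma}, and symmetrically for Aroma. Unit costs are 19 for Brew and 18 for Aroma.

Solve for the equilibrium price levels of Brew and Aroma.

54.2, 53.8

Brew's profit: π = (p_{Brew} − 19)(250 − 4p_{Brew} + 2p_{Aroma}).
∂π/∂p_{Brew} = 326 − 8p_{Brew} + 2p_{Aroma} = 0 ⇒ p_{Brew} = 40.75 + 0.25p_{Aroma}.
Similarly p_{Aroma} = 40.25 + 0.25p_{Brew}.
Plugging p_{Aroma} into Brew's best response: p_{Brew} = 40.75 + 0.25(40.25 + 0.25p_{Brew}) ⇒ 0.9375p_{Brew} = 50.8125, so p_{Brew} = 54.2.
Then p_{Aroma} = 40.25 + 0.25·54.2 = 53.8.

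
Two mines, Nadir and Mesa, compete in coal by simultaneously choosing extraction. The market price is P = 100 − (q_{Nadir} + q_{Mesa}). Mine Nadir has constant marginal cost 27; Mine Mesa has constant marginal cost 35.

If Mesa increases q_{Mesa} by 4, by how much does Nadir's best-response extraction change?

Mine Nadir's profit: π = q_{Nadir}(100 − (q_{Nadir} + q_{Mesa})) − 27q_{Nadir}.
∂π/∂q_{Nadir} = 73 − 2q_{Nadir} − q_{Mesa} = 0, so q_{Nadir} = 36.5 − 0.5q_{Mesa}.
The reaction-function slope is −0.5, so a 4-unit rise in q_{Mesa} moves q_{Nadir} by −0.5 × 4 = −2. Nadir's best response falls — the actions are strategic substitutes.

-2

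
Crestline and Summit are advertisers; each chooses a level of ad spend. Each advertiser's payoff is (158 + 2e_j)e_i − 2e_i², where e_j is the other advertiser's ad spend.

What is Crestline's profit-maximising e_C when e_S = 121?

Crestline's payoff is (158 + 2e_S)e_C − 2e_C².
∂π/∂e_C = 158 + 2e_S − 4e_C = 0, so e_C = 39.5 + 0.5e_S.
At e_S = 121: e_C = 39.5 + 0.5·121 = 100.

100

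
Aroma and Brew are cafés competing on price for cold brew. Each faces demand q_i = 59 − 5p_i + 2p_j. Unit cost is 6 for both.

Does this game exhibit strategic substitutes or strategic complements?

Aroma's profit: π = (p_{Aroma} − 6)(59 − 5p_{Aroma} + 2p_{Brew}).
∂π/∂p_{Aroma} = 89 − 10p_{Aroma} + 2p_{Brew} = 0 ⇒ p_{Aroma} = 8.9 + 0.2p_{Brew}.
The best-response slope dp_{Aroma}/dp_{Brew} = 0.2 > 0: the reaction function is upward-sloping, so the choices are strategic complements.

strategic complements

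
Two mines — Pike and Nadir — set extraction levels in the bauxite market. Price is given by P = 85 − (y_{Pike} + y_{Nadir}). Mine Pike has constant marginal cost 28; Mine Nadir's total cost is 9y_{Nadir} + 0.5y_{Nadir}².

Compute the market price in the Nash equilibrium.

Mine Pike's profit: π = y_{Pike}(85 − (y_{Pike} + y_{Nadir})) − 28y_{Pike}.
∂π/∂y_{Pike} = 57 − 2y_{Pike} − y_{Nadir} = 0, so y_{Pike} = 28.5 − 0.5y_{Nadir}.
For Nadir: ∂π/∂y_{Nadir} = 76 − 3y_{Nadir} − y_{Pike} = 0 ⇒ y_{Nadir} = 76/3 − (1/3)y_{Pike}.
Plugging y_{Nadir} into Pike's best response: y_{Pike} = 28.5 − 0.5(76/3 − (1/3)y_{Pike}) ⇒ (5/6)y_{Pike} = 95/6, so y_{Pike} = 19.
Then y_{Nadir} = 76/3 − (1/3)·19 = 19.
Equilibrium price: P = 85 − 38 = 47.

47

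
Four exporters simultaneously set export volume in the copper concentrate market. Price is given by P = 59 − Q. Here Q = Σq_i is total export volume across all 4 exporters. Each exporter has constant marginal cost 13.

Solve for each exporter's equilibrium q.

9.2

A representative exporter's profit is π_i = q_i(59 − Q) − 13q_i, with Q = q_i + Σ_{j≠i} q_j.
First-order condition: 46 − 2q_i − Σ_{j≠i} q_j = 0.
Imposing symmetry (q_j = q for all j) turns Σ_{j≠i} q_j into 3q, so 46 = 5q and q = 9.2.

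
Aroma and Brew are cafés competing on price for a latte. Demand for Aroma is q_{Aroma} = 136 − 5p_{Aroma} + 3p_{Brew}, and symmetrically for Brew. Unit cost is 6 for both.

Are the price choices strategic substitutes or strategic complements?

strategic complements

Aroma's profit: π = (p_{Aroma} − 6)(136 − 5p_{Aroma} + 3p_{Brew}).
∂π/∂p_{Aroma} = 166 − 10p_{Aroma} + 3p_{Brew} = 0 ⇒ p_{Aroma} = 16.6 + 0.3p_{Brew}.
The best-response slope dp_{Aroma}/dp_{Brew} = 0.3 > 0: the reaction function is upward-sloping, so the choices are strategic complements.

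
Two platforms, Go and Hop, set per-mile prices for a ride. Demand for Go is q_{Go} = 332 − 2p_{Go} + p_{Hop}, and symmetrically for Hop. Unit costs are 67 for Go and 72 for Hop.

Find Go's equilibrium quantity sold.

Go's profit: π = (p_{Go} − 67)(332 − 2p_{Go} + p_{Hop}).
∂π/∂p_{Go} = 466 − 4p_{Go} + p_{Hop} = 0 ⇒ p_{Go} = 116.5 + 0.25p_{Hop}.
Similarly p_{Hop} = 119 + 0.25p_{Go}.
Substituting the second reaction function into the first: p_{Go} = 116.5 + 0.25(119 + 0.25p_{Go}), which gives 0.9375p_{Go} = 146.25 ⇒ p_{Go} = 156.
Then p_{Hop} = 119 + 0.25·156 = 158.
q_{Go} = 332 − 2·156 + 158 = 178.

178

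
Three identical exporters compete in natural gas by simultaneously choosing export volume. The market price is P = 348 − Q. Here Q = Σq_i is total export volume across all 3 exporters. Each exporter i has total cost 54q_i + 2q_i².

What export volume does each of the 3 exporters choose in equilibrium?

A representative exporter's profit is π_i = q_i(348 − Q) − 54q_i − 2q_i², with Q = q_i + Σ_{j≠i} q_j.
First-order condition: 294 − 6q_i − Σ_{j≠i} q_j = 0.
In a symmetric equilibrium every exporter chooses the same q, so Σ_{j≠i} q_j = 2q. The condition becomes 294 − 8q = 0, giving q = 294/8 = 36.75.

36.75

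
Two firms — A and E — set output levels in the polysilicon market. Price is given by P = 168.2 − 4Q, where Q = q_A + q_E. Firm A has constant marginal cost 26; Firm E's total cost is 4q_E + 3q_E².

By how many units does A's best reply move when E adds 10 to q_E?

Firm A's profit: π = q_A(168.2 − 4(q_A + q_E)) − 26q_A.
∂π/∂q_A = 142.2 − 8q_A − 4q_E = 0, so q_A = 17.775 − 0.5q_E.
The reaction-function slope is −0.5, so a 10-unit rise in q_E moves q_A by −0.5 × 10 = −5. A's best response falls — the actions are strategic substitutes.

-5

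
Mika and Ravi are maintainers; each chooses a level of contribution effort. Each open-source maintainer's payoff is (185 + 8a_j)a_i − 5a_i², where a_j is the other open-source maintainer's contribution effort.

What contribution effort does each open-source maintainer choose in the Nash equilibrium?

Mika's payoff is (185 + 8a_R)a_M − 5a_M².
∂π/∂a_M = 185 + 8a_R − 10a_M = 0, so a_M = 18.5 + 0.8a_R.
Setting a_M = a_R in the reaction function: a_M = 18.5 + 0.8a_M, so a_M = 18.5 / 0.2 = 92.5.

92.5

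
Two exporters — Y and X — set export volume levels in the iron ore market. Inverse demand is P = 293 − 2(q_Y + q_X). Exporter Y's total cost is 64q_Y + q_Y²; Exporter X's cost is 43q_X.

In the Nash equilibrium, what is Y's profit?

Exporter Y's profit: π = q_Y(293 − 2(q_Y + q_X)) − 64q_Y − q_Y².
∂π/∂q_Y = 229 − 6q_Y − 2q_X = 0, so q_Y = 229/6 − (1/3)q_X.
For X: ∂π/∂q_X = 250 − 4q_X − 2q_Y = 0 ⇒ q_X = 62.5 − 0.5q_Y.
Plugging q_X into Y's best response: q_Y = 229/6 − (1/3)(62.5 − 0.5q_Y) ⇒ (5/6)q_Y = 52/3, so q_Y = 20.8.
Then q_X = 62.5 − 0.5·20.8 = 52.1.
Price P = 293 − 2·72.9 = 147.2.
Y's profit: (147.2 − 64)·20.8 − (20.8)² = 1297.92.

1297.92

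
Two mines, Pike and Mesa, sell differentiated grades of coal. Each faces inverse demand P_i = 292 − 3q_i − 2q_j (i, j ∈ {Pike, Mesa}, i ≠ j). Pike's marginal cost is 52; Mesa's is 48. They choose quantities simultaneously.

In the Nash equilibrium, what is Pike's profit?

2655.1875

Mine Pike's profit: π = q_{Pike}(292 − 3q_{Pike} − 2q_{Mesa}) − 52q_{Pike}.
∂π/∂q_{Pike} = 240 − 6q_{Pike} − 2q_{Mesa} = 0 ⇒ q_{Pike} = 40 − (1/3)q_{Mesa}.
Similarly q_{Mesa} = 122/3 − (1/3)q_{Pike}.
Plugging q_{Mesa} into Pike's best response: q_{Pike} = 40 − (1/3)(122/3 − (1/3)q_{Pike}) ⇒ (8/9)q_{Pike} = 238/9, so q_{Pike} = 29.75.
Then q_{Mesa} = 122/3 − (1/3)·29.75 = 30.75.
P_{Pike} = 292 − 3·29.75 − 2·30.75 = 141.25.
Profit = (141.25 − 52)·29.75 = 2655.1875.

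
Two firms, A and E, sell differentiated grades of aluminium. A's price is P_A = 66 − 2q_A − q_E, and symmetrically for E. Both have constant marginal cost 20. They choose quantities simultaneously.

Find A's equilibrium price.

Firm A's profit: π = q_A(66 − 2q_A − q_E) − 20q_A.
∂π/∂q_A = 46 − 4q_A − q_E = 0 ⇒ q_A = 11.5 − 0.25q_E.
By symmetry q_E = q_A; substituting into the reaction function, 1.25q_A = 11.5 and q_A = 9.2.
P_A = 66 − 2·9.2 − 9.2 = 38.4.

38.4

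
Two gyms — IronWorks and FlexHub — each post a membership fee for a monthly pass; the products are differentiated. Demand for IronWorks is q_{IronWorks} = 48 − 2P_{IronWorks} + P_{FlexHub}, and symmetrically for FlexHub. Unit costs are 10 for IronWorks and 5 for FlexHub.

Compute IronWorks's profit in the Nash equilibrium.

288

IronWorks's profit: π = (P_{IronWorks} − 10)(48 − 2P_{IronWorks} + P_{FlexHub}).
∂π/∂P_{IronWorks} = 68 − 4P_{IronWorks} + P_{FlexHub} = 0 ⇒ P_{IronWorks} = 17 + 0.25P_{FlexHub}.
Similarly P_{FlexHub} = 14.5 + 0.25P_{IronWorks}.
Solving the two reaction functions simultaneously: (1 − (0.25)(0.25))P_{IronWorks} = 17 + 0.25·14.5, so 0.9375P_{IronWorks} = 20.625 and P_{IronWorks} = 22.
Then P_{FlexHub} = 14.5 + 0.25·22 = 20.
q_{IronWorks} = 48 − 2·22 + 20 = 24.
Profit = (22 − 10)·24 = 288.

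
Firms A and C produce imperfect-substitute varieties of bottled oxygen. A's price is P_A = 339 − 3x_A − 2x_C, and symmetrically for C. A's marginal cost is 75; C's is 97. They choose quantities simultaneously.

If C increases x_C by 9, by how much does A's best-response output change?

Firm A's profit: π = x_A(339 − 3x_A − 2x_C) − 75x_A.
∂π/∂x_A = 264 − 6x_A − 2x_C = 0 ⇒ x_A = 44 − (1/3)x_C.
The reaction-function slope is −1/3, so a 9-unit rise in x_C moves x_A by −1/3 × 9 = −3. A's best response falls — the actions are strategic substitutes.

-3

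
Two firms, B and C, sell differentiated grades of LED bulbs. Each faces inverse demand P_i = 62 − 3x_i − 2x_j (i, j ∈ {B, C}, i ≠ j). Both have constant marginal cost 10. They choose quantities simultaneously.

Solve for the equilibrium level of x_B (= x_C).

6.5

Firm B's profit: π = x_B(62 − 3x_B − 2x_C) − 10x_B.
∂π/∂x_B = 52 − 6x_B − 2x_C = 0 ⇒ x_B = 26/3 − (1/3)x_C.
By symmetry x_C = x_B; substituting into the reaction function, (4/3)x_B = 26/3 and x_B = 6.5.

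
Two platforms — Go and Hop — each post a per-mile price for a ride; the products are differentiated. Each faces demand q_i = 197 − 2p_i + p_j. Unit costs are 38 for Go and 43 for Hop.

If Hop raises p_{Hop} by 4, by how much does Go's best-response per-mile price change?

Go's profit: π = (p_{Go} − 38)(197 − 2p_{Go} + p_{Hop}).
∂π/∂p_{Go} = 273 − 4p_{Go} + p_{Hop} = 0 ⇒ p_{Go} = 68.25 + 0.25p_{Hop}.
The reaction-function slope is 0.25, so a 4-unit rise in p_{Hop} moves p_{Go} by 0.25 × 4 = 1. Go's best response rises — the actions are strategic complements.

1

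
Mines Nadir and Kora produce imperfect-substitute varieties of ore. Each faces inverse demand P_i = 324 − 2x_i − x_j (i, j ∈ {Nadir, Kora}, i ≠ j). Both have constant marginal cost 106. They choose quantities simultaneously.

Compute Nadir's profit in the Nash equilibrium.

3801.92

Mine Nadir's profit: π = x_{Nadir}(324 − 2x_{Nadir} − x_{Kora}) − 106x_{Nadir}.
∂π/∂x_{Nadir} = 218 − 4x_{Nadir} − x_{Kora} = 0 ⇒ x_{Nadir} = 54.5 − 0.25x_{Kora}.
By symmetry x_{Kora} = x_{Nadir}; substituting into the reaction function, 1.25x_{Nadir} = 54.5 and x_{Nadir} = 43.6.
P_{Nadir} = 324 − 2·43.6 − 43.6 = 193.2.
Profit = (193.2 − 106)·43.6 = 3801.92.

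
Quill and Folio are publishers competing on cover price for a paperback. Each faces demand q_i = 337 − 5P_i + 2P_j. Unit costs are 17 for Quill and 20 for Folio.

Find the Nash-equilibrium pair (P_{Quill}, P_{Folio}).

53.0625, 54.3125

Quill's profit: π = (P_{Quill} − 17)(337 − 5P_{Quill} + 2P_{Folio}).
∂π/∂P_{Quill} = 422 − 10P_{Quill} + 2P_{Folio} = 0 ⇒ P_{Quill} = 42.2 + 0.2P_{Folio}.
Similarly P_{Folio} = 43.7 + 0.2P_{Quill}.
Substituting the second reaction function into the first: P_{Quill} = 42.2 + 0.2(43.7 + 0.2P_{Quill}), which gives 0.96P_{Quill} = 50.94 ⇒ P_{Quill} = 53.0625.
Then P_{Folio} = 43.7 + 0.2·53.0625 = 54.3125.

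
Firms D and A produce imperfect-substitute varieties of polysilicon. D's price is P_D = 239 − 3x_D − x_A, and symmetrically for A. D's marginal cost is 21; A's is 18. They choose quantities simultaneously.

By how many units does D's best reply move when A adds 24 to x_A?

Firm D's profit: π = x_D(239 − 3x_D − x_A) − 21x_D.
∂π/∂x_D = 218 − 6x_D − x_A = 0 ⇒ x_D = 109/3 − (1/6)x_A.
The reaction-function slope is −1/6, so a 24-unit rise in x_A moves x_D by −1/6 × 24 = −4. D's best response falls — the actions are strategic substitutes.

-4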